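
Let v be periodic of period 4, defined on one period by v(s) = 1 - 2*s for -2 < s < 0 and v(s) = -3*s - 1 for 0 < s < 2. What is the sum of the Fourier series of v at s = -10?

s = -10 differs from s = -2 by -2 full period(s), and the series is 4-periodic.
At s = -2 the one-sided limits are v(-2^-) = -7 and v(-2^+) = 5.
By Dirichlet's theorem the series converges to their average, [(-7) + (5)]/2 = -1.

-1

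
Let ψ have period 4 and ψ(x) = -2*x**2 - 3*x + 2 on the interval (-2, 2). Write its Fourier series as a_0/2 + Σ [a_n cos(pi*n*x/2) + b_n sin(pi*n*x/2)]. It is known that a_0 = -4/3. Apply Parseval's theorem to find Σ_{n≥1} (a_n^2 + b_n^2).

1592/45

Parseval: a_0^2/2 + Σ_{n≥1} (a_n^2+b_n^2) = 1/2 ∫_{-2}^{2} ψ(x)^2 dx = 544/15.
Subtract a_0^2/2 = 8/9: Σ (a_n^2+b_n^2) = 1592/45.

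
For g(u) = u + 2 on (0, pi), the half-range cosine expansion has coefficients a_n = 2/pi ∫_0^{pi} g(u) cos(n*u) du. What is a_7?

-4/(49*pi)

a_7 = 2/pi ∫_0^{pi} (u + 2) cos(7*u) du.
Integrating by parts (boundary term plus one more integral), an antiderivative of (u + 2) cos(7*u) is u*sin(7*u)/7 + 2*sin(7*u)/7 + cos(7*u)/49; evaluating from 0 to pi: ∫_{0}^{pi} (u + 2) cos(7*u) du = (-1/49) - (1/49) = -2/49.
Hence a_7 = (2/pi)·(-2/49) = -4/(49*pi).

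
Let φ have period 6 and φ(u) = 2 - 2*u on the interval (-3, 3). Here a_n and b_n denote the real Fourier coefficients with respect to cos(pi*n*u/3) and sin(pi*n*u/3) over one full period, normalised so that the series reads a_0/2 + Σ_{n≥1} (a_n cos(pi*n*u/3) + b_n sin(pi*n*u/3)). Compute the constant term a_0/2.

2

a_0 = 1/3 ∫_{-3}^{3} φ(u) du = 1/3 · (12) = 4.
So the constant term a_0/2 = 2.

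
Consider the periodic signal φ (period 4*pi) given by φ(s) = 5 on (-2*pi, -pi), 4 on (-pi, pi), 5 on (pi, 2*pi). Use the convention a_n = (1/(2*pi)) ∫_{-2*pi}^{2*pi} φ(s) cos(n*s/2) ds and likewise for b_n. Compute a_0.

a_0 = (1/(2*pi)) ∫_{-2*pi}^{2*pi} φ(s) ds = (1/(2*pi)) · (18*pi) = 9.

9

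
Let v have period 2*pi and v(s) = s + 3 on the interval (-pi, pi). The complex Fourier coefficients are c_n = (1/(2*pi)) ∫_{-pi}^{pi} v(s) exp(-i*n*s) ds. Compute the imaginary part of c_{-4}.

-1/4

Since v is real-valued, Im(c_{-4}) = -(1/(2*pi)) ∫_{-pi}^{pi} v(s) sin(-4*s) ds = b_{4}/2.
Integrating by parts (boundary term plus one more integral), an antiderivative of (s + 3) sin(-4*s) is s*cos(4*s)/4 - sin(4*s)/16 + 3*cos(4*s)/4; evaluating from -pi to pi: ∫_{-pi}^{pi} (s + 3) sin(-4*s) ds = (3/4 + pi/4) - (3/4 - pi/4) = pi/2.
Hence Im(c_{-4}) = (-1/(2*pi))·(pi/2) = -1/4.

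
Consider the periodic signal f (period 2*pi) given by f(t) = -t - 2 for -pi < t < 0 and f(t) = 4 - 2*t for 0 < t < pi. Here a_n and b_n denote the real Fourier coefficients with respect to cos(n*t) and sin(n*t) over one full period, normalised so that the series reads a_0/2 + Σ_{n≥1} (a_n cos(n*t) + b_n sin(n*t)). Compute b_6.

b_6 = 1/pi ∫_{-pi}^{pi} f(t) sin(6*t) dt.
Split the integral at the breakpoints.
Integrating by parts (boundary term plus one more integral), an antiderivative of (-t - 2) sin(6*t) is t*cos(6*t)/6 - sin(6*t)/36 + cos(6*t)/3; evaluating from -pi to 0: ∫_{-pi}^{0} (-t - 2) sin(6*t) dt = (1/3) - (1/3 - pi/6) = pi/6.
Integrating by parts (boundary term plus one more integral), an antiderivative of (4 - 2*t) sin(6*t) is t*cos(6*t)/3 - sin(6*t)/18 - 2*cos(6*t)/3; evaluating from 0 to pi: ∫_{0}^{pi} (4 - 2*t) sin(6*t) dt = (-2/3 + pi/3) - (-2/3) = pi/3.
Summing the pieces and multiplying by (1/pi) gives b_6 = 1/2.

1/2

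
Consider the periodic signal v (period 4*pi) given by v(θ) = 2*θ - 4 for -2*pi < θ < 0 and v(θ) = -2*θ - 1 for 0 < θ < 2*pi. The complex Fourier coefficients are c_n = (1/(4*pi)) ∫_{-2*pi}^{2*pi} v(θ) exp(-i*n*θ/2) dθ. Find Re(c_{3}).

8/(9*pi)

Since v is real-valued, Re(c_{3}) = (1/(4*pi)) ∫_{-2*pi}^{2*pi} v(θ) cos(3*θ/2) dθ = a_{3}/2.
Split the integral at the breakpoints.
Integrating by parts (boundary term plus one more integral), an antiderivative of (2*θ - 4) cos(3*θ/2) is 4*θ*sin(3*θ/2)/3 - 8*sin(3*θ/2)/3 + 8*cos(3*θ/2)/9; evaluating from -2*pi to 0: ∫_{-2*pi}^{0} (2*θ - 4) cos(3*θ/2) dθ = (8/9) - (-8/9) = 16/9.
Integrating by parts (boundary term plus one more integral), an antiderivative of (-2*θ - 1) cos(3*θ/2) is -4*θ*sin(3*θ/2)/3 - 2*sin(3*θ/2)/3 - 8*cos(3*θ/2)/9; evaluating from 0 to 2*pi: ∫_{0}^{2*pi} (-2*θ - 1) cos(3*θ/2) dθ = (8/9) - (-8/9) = 16/9.
So ∫_{-2*pi}^{2*pi} v(θ) cos(3*θ/2) dθ = 32/9.
Hence Re(c_{3}) = (1/(4*pi))·(32/9) = 8/(9*pi).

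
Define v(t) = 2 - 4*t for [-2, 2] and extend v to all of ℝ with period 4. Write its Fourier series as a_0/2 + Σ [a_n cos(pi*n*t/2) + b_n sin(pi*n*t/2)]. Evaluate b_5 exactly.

b_5 = 1/2 ∫_{-2}^{2} v(t) sin(5*pi*t/2) dt.
Integrating by parts (boundary term plus one more integral), an antiderivative of (2 - 4*t) sin(5*pi*t/2) is 8*t*cos(5*pi*t/2)/(5*pi) - 16*sin(5*pi*t/2)/(25*pi**2) - 4*cos(5*pi*t/2)/(5*pi); evaluating from -2 to 2: ∫_{-2}^{2} (2 - 4*t) sin(5*pi*t/2) dt = (-12/(5*pi)) - (4/pi) = -32/(5*pi).
Hence b_5 = (1/2)·(-32/(5*pi)) = -16/(5*pi).

-16/(5*pi)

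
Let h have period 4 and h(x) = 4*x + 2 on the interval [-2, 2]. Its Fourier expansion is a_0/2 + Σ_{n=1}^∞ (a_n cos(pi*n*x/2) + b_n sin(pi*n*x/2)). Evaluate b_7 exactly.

b_7 = 1/2 ∫_{-2}^{2} h(x) sin(7*pi*x/2) dx.
Integrating by parts (boundary term plus one more integral), an antiderivative of (4*x + 2) sin(7*pi*x/2) is -8*x*cos(7*pi*x/2)/(7*pi) + 16*sin(7*pi*x/2)/(49*pi**2) - 4*cos(7*pi*x/2)/(7*pi); evaluating from -2 to 2: ∫_{-2}^{2} (4*x + 2) sin(7*pi*x/2) dx = (20/(7*pi)) - (-12/(7*pi)) = 32/(7*pi).
Hence b_7 = (1/2)·(32/(7*pi)) = 16/(7*pi).

16/(7*pi)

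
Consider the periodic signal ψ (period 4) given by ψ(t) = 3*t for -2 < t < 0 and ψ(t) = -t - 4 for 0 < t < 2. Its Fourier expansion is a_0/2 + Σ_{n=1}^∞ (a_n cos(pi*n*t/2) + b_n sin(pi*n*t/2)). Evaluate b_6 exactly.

-2/(3*pi)

b_6 = 1/2 ∫_{-2}^{2} ψ(t) sin(3*pi*t) dt.
Split the integral at the breakpoints.
Integrating by parts (boundary term plus one more integral), an antiderivative of (3*t) sin(3*pi*t) is -t*cos(3*pi*t)/pi + sin(3*pi*t)/(3*pi**2); evaluating from -2 to 0: ∫_{-2}^{0} (3*t) sin(3*pi*t) dt = (0) - (2/pi) = -2/pi.
Integrating by parts (boundary term plus one more integral), an antiderivative of (-t - 4) sin(3*pi*t) is t*cos(3*pi*t)/(3*pi) - sin(3*pi*t)/(9*pi**2) + 4*cos(3*pi*t)/(3*pi); evaluating from 0 to 2: ∫_{0}^{2} (-t - 4) sin(3*pi*t) dt = (2/pi) - (4/(3*pi)) = 2/(3*pi).
Summing the pieces and multiplying by (1/2) gives b_6 = -2/(3*pi).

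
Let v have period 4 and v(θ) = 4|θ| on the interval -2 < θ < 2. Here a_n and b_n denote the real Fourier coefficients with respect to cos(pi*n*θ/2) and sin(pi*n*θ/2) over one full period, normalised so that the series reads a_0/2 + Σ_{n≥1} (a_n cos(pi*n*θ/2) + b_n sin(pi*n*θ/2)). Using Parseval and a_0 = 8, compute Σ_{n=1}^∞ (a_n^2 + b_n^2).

32/3

Parseval: a_0^2/2 + Σ_{n≥1} (a_n^2+b_n^2) = 1/2 ∫_{-2}^{2} v(θ)^2 dθ = 128/3.
Subtract a_0^2/2 = 32: Σ (a_n^2+b_n^2) = 32/3.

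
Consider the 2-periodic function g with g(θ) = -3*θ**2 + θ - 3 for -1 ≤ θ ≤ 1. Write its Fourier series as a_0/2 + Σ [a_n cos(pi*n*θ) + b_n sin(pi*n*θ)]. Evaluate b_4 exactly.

b_4 = ∫_{-1}^{1} g(θ) sin(4*pi*θ) dθ.
Integrating by parts twice (tabular method), an antiderivative of (-3*θ**2 + θ - 3) sin(4*pi*θ) is 3*θ**2*cos(4*pi*θ)/(4*pi) - 3*θ*sin(4*pi*θ)/(8*pi**2) - θ*cos(4*pi*θ)/(4*pi) + sin(4*pi*θ)/(16*pi**2) - 3*cos(4*pi*θ)/(32*pi**3) + 3*cos(4*pi*θ)/(4*pi); evaluating from -1 to 1: ∫_{-1}^{1} (-3*θ**2 + θ - 3) sin(4*pi*θ) dθ = ((-3 + 40*pi**2)/(32*pi**3)) - ((-3 + 56*pi**2)/(32*pi**3)) = -1/(2*pi).
Hence b_4 = -1/(2*pi).

-1/(2*pi)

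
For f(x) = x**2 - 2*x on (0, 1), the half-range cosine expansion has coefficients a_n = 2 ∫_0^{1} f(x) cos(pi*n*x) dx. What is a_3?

4/(9*pi**2)

a_3 = 2 ∫_0^{1} (x**2 - 2*x) cos(3*pi*x) dx.
Integrating by parts twice (tabular method), an antiderivative of (x**2 - 2*x) cos(3*pi*x) is x**2*sin(3*pi*x)/(3*pi) - 2*x*sin(3*pi*x)/(3*pi) + 2*x*cos(3*pi*x)/(9*pi**2) - 2*sin(3*pi*x)/(27*pi**3) - 2*cos(3*pi*x)/(9*pi**2); evaluating from 0 to 1: ∫_{0}^{1} (x**2 - 2*x) cos(3*pi*x) dx = (0) - (-2/(9*pi**2)) = 2/(9*pi**2).
Hence a_3 = 2·(2/(9*pi**2)) = 4/(9*pi**2).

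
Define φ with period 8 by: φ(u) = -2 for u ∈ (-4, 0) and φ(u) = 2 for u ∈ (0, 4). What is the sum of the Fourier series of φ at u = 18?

2

u = 18 differs from u = 2 by 2 full period(s), and the series is 8-periodic.
φ is continuous at u = 2 with value 2, so the series converges to 2 there.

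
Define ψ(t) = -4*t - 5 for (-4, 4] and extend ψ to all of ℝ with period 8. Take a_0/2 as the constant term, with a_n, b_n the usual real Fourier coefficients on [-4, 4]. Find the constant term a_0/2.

a_0 = 1/4 ∫_{-4}^{4} ψ(t) dt = 1/4 · (-40) = -10.
So the constant term a_0/2 = -5.

-5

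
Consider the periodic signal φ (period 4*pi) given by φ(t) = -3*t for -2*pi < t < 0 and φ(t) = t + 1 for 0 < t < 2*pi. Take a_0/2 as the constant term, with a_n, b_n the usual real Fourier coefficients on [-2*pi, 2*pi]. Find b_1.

-4 + 2/pi

b_1 = (1/(2*pi)) ∫_{-2*pi}^{2*pi} φ(t) sin(t/2) dt.
Split the integral at the breakpoints.
Integrating by parts (boundary term plus one more integral), an antiderivative of (-3*t) sin(t/2) is 6*t*cos(t/2) - 12*sin(t/2); evaluating from -2*pi to 0: ∫_{-2*pi}^{0} (-3*t) sin(t/2) dt = (0) - (12*pi) = -12*pi.
Integrating by parts (boundary term plus one more integral), an antiderivative of (t + 1) sin(t/2) is -2*t*cos(t/2) + 4*sin(t/2) - 2*cos(t/2); evaluating from 0 to 2*pi: ∫_{0}^{2*pi} (t + 1) sin(t/2) dt = (2 + 4*pi) - (-2) = 4 + 4*pi.
Summing the pieces and multiplying by (1/(2*pi)) gives b_1 = -4 + 2/pi.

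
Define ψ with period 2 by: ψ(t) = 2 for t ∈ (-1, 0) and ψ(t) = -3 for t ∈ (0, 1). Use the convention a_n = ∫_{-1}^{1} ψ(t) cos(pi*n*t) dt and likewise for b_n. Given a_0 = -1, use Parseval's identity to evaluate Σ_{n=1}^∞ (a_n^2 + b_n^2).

Parseval: a_0^2/2 + Σ_{n≥1} (a_n^2+b_n^2) = ∫_{-1}^{1} ψ(t)^2 dt = 13.
Subtract a_0^2/2 = 1/2: Σ (a_n^2+b_n^2) = 25/2.

25/2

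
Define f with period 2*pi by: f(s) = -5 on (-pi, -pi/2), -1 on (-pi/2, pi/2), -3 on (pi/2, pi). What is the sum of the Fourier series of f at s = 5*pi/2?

-2

s = 5*pi/2 differs from s = pi/2 by 1 full period(s), and the series is 2*pi-periodic.
At s = pi/2 the one-sided limits are f(pi/2^-) = -1 and f(pi/2^+) = -3.
By Dirichlet's theorem the series converges to their average, [(-1) + (-3)]/2 = -2.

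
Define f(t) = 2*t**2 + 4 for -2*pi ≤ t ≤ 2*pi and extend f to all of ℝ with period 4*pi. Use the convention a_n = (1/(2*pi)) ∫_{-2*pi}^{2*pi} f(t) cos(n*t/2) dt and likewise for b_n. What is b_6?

0

b_6 = (1/(2*pi)) ∫_{-2*pi}^{2*pi} f(t) sin(3*t) dt.
f is even and sin(3*t) is odd, so the integrand is odd over a symmetric interval and the integral vanishes.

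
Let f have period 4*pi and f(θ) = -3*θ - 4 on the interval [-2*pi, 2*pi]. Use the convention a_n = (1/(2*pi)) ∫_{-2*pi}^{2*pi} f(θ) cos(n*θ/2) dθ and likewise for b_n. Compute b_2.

b_2 = (1/(2*pi)) ∫_{-2*pi}^{2*pi} f(θ) sin(θ) dθ.
Integrating by parts (boundary term plus one more integral), an antiderivative of (-3*θ - 4) sin(θ) is 3*θ*cos(θ) - 3*sin(θ) + 4*cos(θ); evaluating from -2*pi to 2*pi: ∫_{-2*pi}^{2*pi} (-3*θ - 4) sin(θ) dθ = (4 + 6*pi) - (4 - 6*pi) = 12*pi.
Hence b_2 = (1/(2*pi))·(12*pi) = 6.

6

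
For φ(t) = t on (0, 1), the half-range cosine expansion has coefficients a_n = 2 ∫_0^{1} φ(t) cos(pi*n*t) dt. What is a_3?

-4/(9*pi**2)

a_3 = 2 ∫_0^{1} (t) cos(3*pi*t) dt.
Integrating by parts (boundary term plus one more integral), an antiderivative of (t) cos(3*pi*t) is t*sin(3*pi*t)/(3*pi) + cos(3*pi*t)/(9*pi**2); evaluating from 0 to 1: ∫_{0}^{1} (t) cos(3*pi*t) dt = (-1/(9*pi**2)) - (1/(9*pi**2)) = -2/(9*pi**2).
Hence a_3 = 2·(-2/(9*pi**2)) = -4/(9*pi**2).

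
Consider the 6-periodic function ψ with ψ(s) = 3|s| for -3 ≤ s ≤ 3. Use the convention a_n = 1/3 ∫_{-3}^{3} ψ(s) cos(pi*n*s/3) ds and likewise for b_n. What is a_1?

a_1 = 1/3 ∫_{-3}^{3} ψ(s) cos(pi*s/3) ds.
ψ is even and cos(pi*s/3) is even, so the integrand is even and a_1 = 2/3 ∫_0^{3} ψ(s) cos(pi*s/3) ds.
Integrating by parts (boundary term plus one more integral), an antiderivative of (3*s) cos(pi*s/3) is 9*s*sin(pi*s/3)/pi + 27*cos(pi*s/3)/pi**2; evaluating from 0 to 3: ∫_{0}^{3} (3*s) cos(pi*s/3) ds = (-27/pi**2) - (27/pi**2) = -54/pi**2.
Hence a_1 = (2/3)·(-54/pi**2) = -36/pi**2.

-36/pi**2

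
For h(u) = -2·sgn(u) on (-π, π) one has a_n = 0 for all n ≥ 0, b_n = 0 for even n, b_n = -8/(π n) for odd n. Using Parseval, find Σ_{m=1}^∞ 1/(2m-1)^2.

pi**2/8

Parseval: Σ b_n^2 = (1/π) ∫_{-π}^{π} h(u)^2 du = 8.
Only odd n contribute, with b_n^2 = 64/(π^2 n^2), so Σ_{m≥1} 1/(2m-1)^2 = π^2·(8)/64 = pi**2/8.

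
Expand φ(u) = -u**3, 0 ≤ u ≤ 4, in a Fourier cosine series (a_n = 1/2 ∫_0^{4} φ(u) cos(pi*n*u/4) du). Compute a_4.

a_4 = 1/2 ∫_0^{4} (-u**3) cos(pi*u) du.
Integrating by parts three times (tabular method), an antiderivative of (-u**3) cos(pi*u) is -u**3*sin(pi*u)/pi - 3*u**2*cos(pi*u)/pi**2 + 6*u*sin(pi*u)/pi**3 + 6*cos(pi*u)/pi**4; evaluating from 0 to 4: ∫_{0}^{4} (-u**3) cos(pi*u) du = (6*(1 - 8*pi**2)/pi**4) - (6/pi**4) = -48/pi**2.
Hence a_4 = (1/2)·(-48/pi**2) = -24/pi**2.

-24/pi**2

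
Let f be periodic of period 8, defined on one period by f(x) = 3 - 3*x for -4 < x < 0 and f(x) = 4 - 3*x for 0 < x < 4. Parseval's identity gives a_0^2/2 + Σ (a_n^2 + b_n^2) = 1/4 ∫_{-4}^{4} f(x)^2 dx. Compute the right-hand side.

1/4 ∫_{-4}^{4} f(x)^2 dx = 1/4 · (436) = 109.

109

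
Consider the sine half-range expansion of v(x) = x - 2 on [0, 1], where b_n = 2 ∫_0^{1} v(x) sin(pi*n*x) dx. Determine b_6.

-1/(3*pi)

b_6 = 2 ∫_0^{1} (x - 2) sin(6*pi*x) dx.
Integrating by parts (boundary term plus one more integral), an antiderivative of (x - 2) sin(6*pi*x) is -x*cos(6*pi*x)/(6*pi) + sin(6*pi*x)/(36*pi**2) + cos(6*pi*x)/(3*pi); evaluating from 0 to 1: ∫_{0}^{1} (x - 2) sin(6*pi*x) dx = (1/(6*pi)) - (1/(3*pi)) = -1/(6*pi).
Hence b_6 = 2·(-1/(6*pi)) = -1/(3*pi).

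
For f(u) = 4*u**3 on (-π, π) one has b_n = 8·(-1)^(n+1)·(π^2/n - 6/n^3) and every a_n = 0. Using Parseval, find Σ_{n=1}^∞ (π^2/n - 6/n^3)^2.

pi**6/14

Parseval: Σ b_n^2 = (1/π) ∫_{-π}^{π} f(u)^2 du = 32*pi**6/7.
b_n^2 = 64·(π^2/n - 6/n^3)^2, so the sum equals (32*pi**6/7)/64 = pi**6/14.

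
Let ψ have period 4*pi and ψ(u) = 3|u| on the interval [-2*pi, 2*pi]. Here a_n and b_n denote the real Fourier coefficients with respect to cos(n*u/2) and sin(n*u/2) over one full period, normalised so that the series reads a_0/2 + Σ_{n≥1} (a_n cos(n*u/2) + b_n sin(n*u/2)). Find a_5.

a_5 = (1/(2*pi)) ∫_{-2*pi}^{2*pi} ψ(u) cos(5*u/2) du.
ψ is even and cos(5*u/2) is even, so the integrand is even and a_5 = 1/pi ∫_0^{2*pi} ψ(u) cos(5*u/2) du.
Integrating by parts (boundary term plus one more integral), an antiderivative of (3*u) cos(5*u/2) is 6*u*sin(5*u/2)/5 + 12*cos(5*u/2)/25; evaluating from 0 to 2*pi: ∫_{0}^{2*pi} (3*u) cos(5*u/2) du = (-12/25) - (12/25) = -24/25.
Hence a_5 = (1/pi)·(-24/25) = -24/(25*pi).

-24/(25*pi)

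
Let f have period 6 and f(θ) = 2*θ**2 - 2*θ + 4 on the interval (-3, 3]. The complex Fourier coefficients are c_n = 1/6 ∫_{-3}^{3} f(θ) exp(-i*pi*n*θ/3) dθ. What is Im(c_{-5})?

-6/(5*pi)

Since f is real-valued, Im(c_{-5}) = -1/6 ∫_{-3}^{3} f(θ) sin(-5*pi*θ/3) dθ = b_{5}/2.
Integrating by parts twice (tabular method), an antiderivative of (2*θ**2 - 2*θ + 4) sin(-5*pi*θ/3) is 6*θ**2*cos(5*pi*θ/3)/(5*pi) - 36*θ*sin(5*pi*θ/3)/(25*pi**2) - 6*θ*cos(5*pi*θ/3)/(5*pi) + 18*sin(5*pi*θ/3)/(25*pi**2) - 108*cos(5*pi*θ/3)/(125*pi**3) + 12*cos(5*pi*θ/3)/(5*pi); evaluating from -3 to 3: ∫_{-3}^{3} (2*θ**2 - 2*θ + 4) sin(-5*pi*θ/3) dθ = (12*(9 - 100*pi**2)/(125*pi**3)) - (12*(9 - 175*pi**2)/(125*pi**3)) = 36/(5*pi).
Hence Im(c_{-5}) = (-1/6)·(36/(5*pi)) = -6/(5*pi).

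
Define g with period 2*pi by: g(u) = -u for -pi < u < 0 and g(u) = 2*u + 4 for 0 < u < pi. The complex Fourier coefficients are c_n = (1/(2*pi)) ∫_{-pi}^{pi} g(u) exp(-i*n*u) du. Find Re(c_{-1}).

-3/pi

Since g is real-valued, Re(c_{-1}) = (1/(2*pi)) ∫_{-pi}^{pi} g(u) cos(-u) du = a_{1}/2.
Split the integral at the breakpoints.
Integrating by parts (boundary term plus one more integral), an antiderivative of (-u) cos(-u) is -u*sin(u) - cos(u); evaluating from -pi to 0: ∫_{-pi}^{0} (-u) cos(-u) du = (-1) - (1) = -2.
Integrating by parts (boundary term plus one more integral), an antiderivative of (2*u + 4) cos(-u) is 2*u*sin(u) + 4*sin(u) + 2*cos(u); evaluating from 0 to pi: ∫_{0}^{pi} (2*u + 4) cos(-u) du = (-2) - (2) = -4.
So ∫_{-pi}^{pi} g(u) cos(-u) du = -6.
Hence Re(c_{-1}) = (1/(2*pi))·(-6) = -3/pi.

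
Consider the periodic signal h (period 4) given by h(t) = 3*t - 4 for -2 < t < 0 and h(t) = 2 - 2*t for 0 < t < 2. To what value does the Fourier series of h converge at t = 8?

-1

t = 8 differs from t = 0 by 2 full period(s), and the series is 4-periodic.
At t = 0 the one-sided limits are h(0^-) = -4 and h(0^+) = 2.
By Dirichlet's theorem the series converges to their average, [(-4) + (2)]/2 = -1.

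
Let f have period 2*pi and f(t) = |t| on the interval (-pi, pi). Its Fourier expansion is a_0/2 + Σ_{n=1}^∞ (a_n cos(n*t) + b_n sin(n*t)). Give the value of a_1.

a_1 = 1/pi ∫_{-pi}^{pi} f(t) cos(t) dt.
f is even and cos(t) is even, so the integrand is even and a_1 = 2/pi ∫_0^{pi} f(t) cos(t) dt.
Integrating by parts (boundary term plus one more integral), an antiderivative of (t) cos(t) is t*sin(t) + cos(t); evaluating from 0 to pi: ∫_{0}^{pi} (t) cos(t) dt = (-1) - (1) = -2.
Hence a_1 = (2/pi)·(-2) = -4/pi.

-4/pi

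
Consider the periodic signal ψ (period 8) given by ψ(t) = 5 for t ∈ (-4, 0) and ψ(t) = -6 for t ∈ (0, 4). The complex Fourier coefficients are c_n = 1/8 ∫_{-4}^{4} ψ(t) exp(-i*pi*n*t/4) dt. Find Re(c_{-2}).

Since ψ is real-valued, Re(c_{-2}) = 1/8 ∫_{-4}^{4} ψ(t) cos(-pi*t/2) dt = a_{2}/2.
Split the integral at the breakpoints.
Directly, an antiderivative of (5) cos(-pi*t/2) is 10*sin(pi*t/2)/pi; evaluating from -4 to 0: ∫_{-4}^{0} (5) cos(-pi*t/2) dt = (0) - (0) = 0.
Directly, an antiderivative of (-6) cos(-pi*t/2) is -12*sin(pi*t/2)/pi; evaluating from 0 to 4: ∫_{0}^{4} (-6) cos(-pi*t/2) dt = (0) - (0) = 0.
So ∫_{-4}^{4} ψ(t) cos(-pi*t/2) dt = 0.
Hence Re(c_{-2}) = (1/8)·(0) = 0.

0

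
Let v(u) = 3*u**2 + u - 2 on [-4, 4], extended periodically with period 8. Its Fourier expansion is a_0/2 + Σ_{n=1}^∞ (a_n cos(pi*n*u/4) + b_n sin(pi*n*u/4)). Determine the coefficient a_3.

a_3 = 1/4 ∫_{-4}^{4} v(u) cos(3*pi*u/4) du.
Integrating by parts twice (tabular method), an antiderivative of (3*u**2 + u - 2) cos(3*pi*u/4) is 4*u**2*sin(3*pi*u/4)/pi + 4*u*sin(3*pi*u/4)/(3*pi) + 32*u*cos(3*pi*u/4)/(3*pi**2) - 8*sin(3*pi*u/4)/(3*pi) - 128*sin(3*pi*u/4)/(9*pi**3) + 16*cos(3*pi*u/4)/(9*pi**2); evaluating from -4 to 4: ∫_{-4}^{4} (3*u**2 + u - 2) cos(3*pi*u/4) du = (-400/(9*pi**2)) - (368/(9*pi**2)) = -256/(3*pi**2).
Hence a_3 = (1/4)·(-256/(3*pi**2)) = -64/(3*pi**2).

-64/(3*pi**2)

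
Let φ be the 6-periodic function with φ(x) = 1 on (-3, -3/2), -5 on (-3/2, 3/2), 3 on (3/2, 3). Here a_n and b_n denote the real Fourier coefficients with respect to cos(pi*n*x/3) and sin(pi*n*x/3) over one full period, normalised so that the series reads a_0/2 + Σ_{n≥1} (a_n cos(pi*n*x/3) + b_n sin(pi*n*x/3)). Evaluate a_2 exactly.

a_2 = 1/3 ∫_{-3}^{3} φ(x) cos(2*pi*x/3) dx.
Split the integral at the breakpoints.
Directly, an antiderivative of (1) cos(2*pi*x/3) is 3*sin(2*pi*x/3)/(2*pi); evaluating from -3 to -3/2: ∫_{-3}^{-3/2} (1) cos(2*pi*x/3) dx = (0) - (0) = 0.
Directly, an antiderivative of (-5) cos(2*pi*x/3) is -15*sin(2*pi*x/3)/(2*pi); evaluating from -3/2 to 3/2: ∫_{-3/2}^{3/2} (-5) cos(2*pi*x/3) dx = (0) - (0) = 0.
Directly, an antiderivative of (3) cos(2*pi*x/3) is 9*sin(2*pi*x/3)/(2*pi); evaluating from 3/2 to 3: ∫_{3/2}^{3} (3) cos(2*pi*x/3) dx = (0) - (0) = 0.
Summing the pieces and multiplying by (1/3) gives a_2 = 0.

0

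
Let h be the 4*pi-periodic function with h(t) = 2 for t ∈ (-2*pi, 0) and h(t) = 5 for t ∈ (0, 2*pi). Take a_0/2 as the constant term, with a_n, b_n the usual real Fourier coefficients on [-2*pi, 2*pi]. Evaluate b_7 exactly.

b_7 = (1/(2*pi)) ∫_{-2*pi}^{2*pi} h(t) sin(7*t/2) dt.
Split the integral at the breakpoints.
Directly, an antiderivative of (2) sin(7*t/2) is -4*cos(7*t/2)/7; evaluating from -2*pi to 0: ∫_{-2*pi}^{0} (2) sin(7*t/2) dt = (-4/7) - (4/7) = -8/7.
Directly, an antiderivative of (5) sin(7*t/2) is -10*cos(7*t/2)/7; evaluating from 0 to 2*pi: ∫_{0}^{2*pi} (5) sin(7*t/2) dt = (10/7) - (-10/7) = 20/7.
Summing the pieces and multiplying by (1/(2*pi)) gives b_7 = 6/(7*pi).

6/(7*pi)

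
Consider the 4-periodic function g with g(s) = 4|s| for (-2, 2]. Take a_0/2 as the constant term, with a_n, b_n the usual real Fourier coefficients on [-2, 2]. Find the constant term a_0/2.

a_0 = 1/2 ∫_{-2}^{2} g(s) ds = 1/2 · (16) = 8.
So the constant term a_0/2 = 4.

4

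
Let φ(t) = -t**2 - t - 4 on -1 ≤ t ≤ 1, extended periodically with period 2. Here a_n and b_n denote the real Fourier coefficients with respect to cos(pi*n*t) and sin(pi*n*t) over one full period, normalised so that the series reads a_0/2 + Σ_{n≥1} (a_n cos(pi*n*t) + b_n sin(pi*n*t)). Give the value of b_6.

b_6 = ∫_{-1}^{1} φ(t) sin(6*pi*t) dt.
Integrating by parts twice (tabular method), an antiderivative of (-t**2 - t - 4) sin(6*pi*t) is t**2*cos(6*pi*t)/(6*pi) - t*sin(6*pi*t)/(18*pi**2) + t*cos(6*pi*t)/(6*pi) - sin(6*pi*t)/(36*pi**2) - cos(6*pi*t)/(108*pi**3) + 2*cos(6*pi*t)/(3*pi); evaluating from -1 to 1: ∫_{-1}^{1} (-t**2 - t - 4) sin(6*pi*t) dt = ((-1/108 + pi**2)/pi**3) - ((-1 + 72*pi**2)/(108*pi**3)) = 1/(3*pi).
Hence b_6 = 1/(3*pi).

1/(3*pi)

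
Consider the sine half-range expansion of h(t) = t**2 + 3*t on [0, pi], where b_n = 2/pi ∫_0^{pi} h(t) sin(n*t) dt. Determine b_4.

b_4 = 2/pi ∫_0^{pi} (t**2 + 3*t) sin(4*t) dt.
Integrating by parts twice (tabular method), an antiderivative of (t**2 + 3*t) sin(4*t) is -t**2*cos(4*t)/4 + t*sin(4*t)/8 - 3*t*cos(4*t)/4 + 3*sin(4*t)/16 + cos(4*t)/32; evaluating from 0 to pi: ∫_{0}^{pi} (t**2 + 3*t) sin(4*t) dt = (-pi**2/4 - 3*pi/4 + 1/32) - (1/32) = -pi*(3 + pi)/4.
Hence b_4 = (2/pi)·(-pi*(3 + pi)/4) = -pi/2 - 3/2.

-pi/2 - 3/2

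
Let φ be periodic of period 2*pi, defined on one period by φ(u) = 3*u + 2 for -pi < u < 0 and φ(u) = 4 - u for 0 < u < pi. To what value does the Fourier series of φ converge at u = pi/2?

4 - pi/2

φ is continuous at u = pi/2 with value 4 - pi/2, so the series converges to 4 - pi/2 there.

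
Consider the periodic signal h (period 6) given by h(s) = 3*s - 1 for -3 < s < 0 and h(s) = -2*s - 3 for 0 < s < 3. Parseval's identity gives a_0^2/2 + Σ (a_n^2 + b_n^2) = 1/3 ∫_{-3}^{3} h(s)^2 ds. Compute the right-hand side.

1/3 ∫_{-3}^{3} h(s)^2 ds = 1/3 · (228) = 76.

76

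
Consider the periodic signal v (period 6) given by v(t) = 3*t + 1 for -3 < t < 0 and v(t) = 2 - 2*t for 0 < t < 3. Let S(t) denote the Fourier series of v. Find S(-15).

t = -15 differs from t = -3 by -2 full period(s), and the series is 6-periodic.
At t = -3 the one-sided limits are v(-3^-) = -4 and v(-3^+) = -8.
By Dirichlet's theorem the series converges to their average, [(-4) + (-8)]/2 = -6.

-6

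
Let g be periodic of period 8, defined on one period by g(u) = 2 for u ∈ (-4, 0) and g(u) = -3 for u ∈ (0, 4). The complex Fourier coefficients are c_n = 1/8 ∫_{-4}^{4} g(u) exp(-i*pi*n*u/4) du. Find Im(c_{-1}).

-5/pi

Since g is real-valued, Im(c_{-1}) = -1/8 ∫_{-4}^{4} g(u) sin(-pi*u/4) du = b_{1}/2.
Split the integral at the breakpoints.
Directly, an antiderivative of (2) sin(-pi*u/4) is 8*cos(pi*u/4)/pi; evaluating from -4 to 0: ∫_{-4}^{0} (2) sin(-pi*u/4) du = (8/pi) - (-8/pi) = 16/pi.
Directly, an antiderivative of (-3) sin(-pi*u/4) is -12*cos(pi*u/4)/pi; evaluating from 0 to 4: ∫_{0}^{4} (-3) sin(-pi*u/4) du = (12/pi) - (-12/pi) = 24/pi.
So ∫_{-4}^{4} g(u) sin(-pi*u/4) du = 40/pi.
Hence Im(c_{-1}) = (-1/8)·(40/pi) = -5/pi.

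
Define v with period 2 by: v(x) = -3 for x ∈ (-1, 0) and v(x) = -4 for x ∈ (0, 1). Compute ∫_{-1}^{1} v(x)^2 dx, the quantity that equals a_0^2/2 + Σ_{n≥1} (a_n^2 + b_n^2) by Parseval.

∫_{-1}^{1} v(x)^2 dx = 25.

25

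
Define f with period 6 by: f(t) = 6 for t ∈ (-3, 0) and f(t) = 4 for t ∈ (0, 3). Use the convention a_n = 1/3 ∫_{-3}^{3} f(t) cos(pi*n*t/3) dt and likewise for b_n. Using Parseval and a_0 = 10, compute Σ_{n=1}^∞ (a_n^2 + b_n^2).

Parseval: a_0^2/2 + Σ_{n≥1} (a_n^2+b_n^2) = 1/3 ∫_{-3}^{3} f(t)^2 dt = 52.
Subtract a_0^2/2 = 50: Σ (a_n^2+b_n^2) = 2.

2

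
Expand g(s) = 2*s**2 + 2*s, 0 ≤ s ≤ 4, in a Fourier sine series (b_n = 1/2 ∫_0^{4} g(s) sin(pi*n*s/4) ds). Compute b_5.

-256/(125*pi**3) + 16/pi

b_5 = 1/2 ∫_0^{4} (2*s**2 + 2*s) sin(5*pi*s/4) ds.
Integrating by parts twice (tabular method), an antiderivative of (2*s**2 + 2*s) sin(5*pi*s/4) is -8*s**2*cos(5*pi*s/4)/(5*pi) + 64*s*sin(5*pi*s/4)/(25*pi**2) - 8*s*cos(5*pi*s/4)/(5*pi) + 32*sin(5*pi*s/4)/(25*pi**2) + 256*cos(5*pi*s/4)/(125*pi**3); evaluating from 0 to 4: ∫_{0}^{4} (2*s**2 + 2*s) sin(5*pi*s/4) ds = (-256/(125*pi**3) + 32/pi) - (256/(125*pi**3)) = -512/(125*pi**3) + 32/pi.
Hence b_5 = (1/2)·(-512/(125*pi**3) + 32/pi) = -256/(125*pi**3) + 16/pi.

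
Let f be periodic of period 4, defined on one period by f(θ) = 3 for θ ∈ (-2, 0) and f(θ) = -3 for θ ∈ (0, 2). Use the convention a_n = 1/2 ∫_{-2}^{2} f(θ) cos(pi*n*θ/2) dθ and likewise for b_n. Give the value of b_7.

-12/(7*pi)

b_7 = 1/2 ∫_{-2}^{2} f(θ) sin(7*pi*θ/2) dθ.
f is odd and sin(7*pi*θ/2) is odd, so the integrand is even and b_7 = ∫_0^{2} f(θ) sin(7*pi*θ/2) dθ.
Directly, an antiderivative of (-3) sin(7*pi*θ/2) is 6*cos(7*pi*θ/2)/(7*pi); evaluating from 0 to 2: ∫_{0}^{2} (-3) sin(7*pi*θ/2) dθ = (-6/(7*pi)) - (6/(7*pi)) = -12/(7*pi).
Hence b_7 = -12/(7*pi).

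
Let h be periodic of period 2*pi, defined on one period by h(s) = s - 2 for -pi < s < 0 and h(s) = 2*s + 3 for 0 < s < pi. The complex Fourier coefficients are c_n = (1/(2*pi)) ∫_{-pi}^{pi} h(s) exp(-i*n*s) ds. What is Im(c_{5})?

-1/pi - 3/10

Since h is real-valued, Im(c_{5}) = -(1/(2*pi)) ∫_{-pi}^{pi} h(s) sin(5*s) ds = -b_{5}/2.
Split the integral at the breakpoints.
Integrating by parts (boundary term plus one more integral), an antiderivative of (s - 2) sin(5*s) is -s*cos(5*s)/5 + sin(5*s)/25 + 2*cos(5*s)/5; evaluating from -pi to 0: ∫_{-pi}^{0} (s - 2) sin(5*s) ds = (2/5) - (-pi/5 - 2/5) = pi/5 + 4/5.
Integrating by parts (boundary term plus one more integral), an antiderivative of (2*s + 3) sin(5*s) is -2*s*cos(5*s)/5 + 2*sin(5*s)/25 - 3*cos(5*s)/5; evaluating from 0 to pi: ∫_{0}^{pi} (2*s + 3) sin(5*s) ds = (3/5 + 2*pi/5) - (-3/5) = 6/5 + 2*pi/5.
So ∫_{-pi}^{pi} h(s) sin(5*s) ds = 3*pi/5 + 2.
Hence Im(c_{5}) = (-1/(2*pi))·(3*pi/5 + 2) = -1/pi - 3/10.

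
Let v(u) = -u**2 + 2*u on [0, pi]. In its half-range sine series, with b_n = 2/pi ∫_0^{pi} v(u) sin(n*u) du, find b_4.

b_4 = 2/pi ∫_0^{pi} (-u**2 + 2*u) sin(4*u) du.
Integrating by parts twice (tabular method), an antiderivative of (-u**2 + 2*u) sin(4*u) is u**2*cos(4*u)/4 - u*sin(4*u)/8 - u*cos(4*u)/2 + sin(4*u)/8 - cos(4*u)/32; evaluating from 0 to pi: ∫_{0}^{pi} (-u**2 + 2*u) sin(4*u) du = (-pi/2 - 1/32 + pi**2/4) - (-1/32) = pi*(-2 + pi)/4.
Hence b_4 = (2/pi)·(pi*(-2 + pi)/4) = -1 + pi/2.

-1 + pi/2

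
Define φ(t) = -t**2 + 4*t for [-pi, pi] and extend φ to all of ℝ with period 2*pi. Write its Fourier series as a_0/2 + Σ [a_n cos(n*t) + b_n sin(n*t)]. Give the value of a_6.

-1/9

a_6 = 1/pi ∫_{-pi}^{pi} φ(t) cos(6*t) dt.
Integrating by parts twice (tabular method), an antiderivative of (-t**2 + 4*t) cos(6*t) is -t**2*sin(6*t)/6 + 2*t*sin(6*t)/3 - t*cos(6*t)/18 + sin(6*t)/108 + cos(6*t)/9; evaluating from -pi to pi: ∫_{-pi}^{pi} (-t**2 + 4*t) cos(6*t) dt = (1/9 - pi/18) - (1/9 + pi/18) = -pi/9.
Hence a_6 = (1/pi)·(-pi/9) = -1/9.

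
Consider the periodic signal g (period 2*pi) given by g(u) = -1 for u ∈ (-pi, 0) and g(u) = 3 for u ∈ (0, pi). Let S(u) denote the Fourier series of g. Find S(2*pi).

1

u = 2*pi differs from u = 0 by 1 full period(s), and the series is 2*pi-periodic.
At u = 0 the one-sided limits are g(0^-) = -1 and g(0^+) = 3.
By Dirichlet's theorem the series converges to their average, [(-1) + (3)]/2 = 1.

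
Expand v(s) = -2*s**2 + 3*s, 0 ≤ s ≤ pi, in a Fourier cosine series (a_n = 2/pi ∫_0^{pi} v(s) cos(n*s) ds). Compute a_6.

-2/9

a_6 = 2/pi ∫_0^{pi} (-2*s**2 + 3*s) cos(6*s) ds.
Integrating by parts twice (tabular method), an antiderivative of (-2*s**2 + 3*s) cos(6*s) is -s**2*sin(6*s)/3 + s*sin(6*s)/2 - s*cos(6*s)/9 + sin(6*s)/54 + cos(6*s)/12; evaluating from 0 to pi: ∫_{0}^{pi} (-2*s**2 + 3*s) cos(6*s) ds = (1/12 - pi/9) - (1/12) = -pi/9.
Hence a_6 = (2/pi)·(-pi/9) = -2/9.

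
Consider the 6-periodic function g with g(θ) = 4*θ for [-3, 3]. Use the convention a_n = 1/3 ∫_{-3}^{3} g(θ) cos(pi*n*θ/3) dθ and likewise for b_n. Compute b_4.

b_4 = 1/3 ∫_{-3}^{3} g(θ) sin(4*pi*θ/3) dθ.
g is odd and sin(4*pi*θ/3) is odd, so the integrand is even and b_4 = 2/3 ∫_0^{3} g(θ) sin(4*pi*θ/3) dθ.
Integrating by parts (boundary term plus one more integral), an antiderivative of (4*θ) sin(4*pi*θ/3) is -3*θ*cos(4*pi*θ/3)/pi + 9*sin(4*pi*θ/3)/(4*pi**2); evaluating from 0 to 3: ∫_{0}^{3} (4*θ) sin(4*pi*θ/3) dθ = (-9/pi) - (0) = -9/pi.
Hence b_4 = (2/3)·(-9/pi) = -6/pi.

-6/pi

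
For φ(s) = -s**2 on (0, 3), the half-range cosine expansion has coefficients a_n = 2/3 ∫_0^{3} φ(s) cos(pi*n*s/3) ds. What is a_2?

a_2 = 2/3 ∫_0^{3} (-s**2) cos(2*pi*s/3) ds.
Integrating by parts twice (tabular method), an antiderivative of (-s**2) cos(2*pi*s/3) is -3*s**2*sin(2*pi*s/3)/(2*pi) - 9*s*cos(2*pi*s/3)/(2*pi**2) + 27*sin(2*pi*s/3)/(4*pi**3); evaluating from 0 to 3: ∫_{0}^{3} (-s**2) cos(2*pi*s/3) ds = (-27/(2*pi**2)) - (0) = -27/(2*pi**2).
Hence a_2 = (2/3)·(-27/(2*pi**2)) = -9/pi**2.

-9/pi**2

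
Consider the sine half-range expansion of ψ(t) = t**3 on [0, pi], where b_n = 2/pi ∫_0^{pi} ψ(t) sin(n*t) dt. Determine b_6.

1/18 - pi**2/3

b_6 = 2/pi ∫_0^{pi} (t**3) sin(6*t) dt.
Integrating by parts three times (tabular method), an antiderivative of (t**3) sin(6*t) is -t**3*cos(6*t)/6 + t**2*sin(6*t)/12 + t*cos(6*t)/36 - sin(6*t)/216; evaluating from 0 to pi: ∫_{0}^{pi} (t**3) sin(6*t) dt = (-pi**3/6 + pi/36) - (0) = -pi**3/6 + pi/36.
Hence b_6 = (2/pi)·(-pi**3/6 + pi/36) = 1/18 - pi**2/3.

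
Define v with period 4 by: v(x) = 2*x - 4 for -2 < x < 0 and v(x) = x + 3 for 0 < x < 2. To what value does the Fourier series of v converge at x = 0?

At x = 0 the one-sided limits are v(0^-) = -4 and v(0^+) = 3.
By Dirichlet's theorem the series converges to their average, [(-4) + (3)]/2 = -1/2.

-1/2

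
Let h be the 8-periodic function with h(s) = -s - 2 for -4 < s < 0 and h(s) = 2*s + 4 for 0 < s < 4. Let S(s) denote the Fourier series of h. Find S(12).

7

s = 12 differs from s = 4 by 1 full period(s), and the series is 8-periodic.
At s = 4 the one-sided limits are h(4^-) = 12 and h(4^+) = 2.
By Dirichlet's theorem the series converges to their average, [(12) + (2)]/2 = 7.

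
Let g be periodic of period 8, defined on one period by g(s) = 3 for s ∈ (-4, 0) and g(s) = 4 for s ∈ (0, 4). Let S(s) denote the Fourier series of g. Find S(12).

s = 12 differs from s = 4 by 1 full period(s), and the series is 8-periodic.
At s = 4 the one-sided limits are g(4^-) = 4 and g(4^+) = 3.
By Dirichlet's theorem the series converges to their average, [(4) + (3)]/2 = 7/2.

7/2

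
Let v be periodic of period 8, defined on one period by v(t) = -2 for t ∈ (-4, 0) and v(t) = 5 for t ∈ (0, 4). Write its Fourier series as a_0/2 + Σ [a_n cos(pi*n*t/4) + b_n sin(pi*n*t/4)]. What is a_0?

3

a_0 = 1/4 ∫_{-4}^{4} v(t) dt = 1/4 · (12) = 3.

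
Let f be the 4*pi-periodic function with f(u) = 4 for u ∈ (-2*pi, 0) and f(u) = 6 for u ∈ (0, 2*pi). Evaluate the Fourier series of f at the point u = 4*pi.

5

u = 4*pi differs from u = 0 by 1 full period(s), and the series is 4*pi-periodic.
At u = 0 the one-sided limits are f(0^-) = 4 and f(0^+) = 6.
By Dirichlet's theorem the series converges to their average, [(4) + (6)]/2 = 5.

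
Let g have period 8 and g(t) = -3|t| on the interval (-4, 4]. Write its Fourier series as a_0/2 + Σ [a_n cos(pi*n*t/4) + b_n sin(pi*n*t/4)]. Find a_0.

a_0 = 1/4 ∫_{-4}^{4} g(t) dt = 1/4 · (-48) = -12.

-12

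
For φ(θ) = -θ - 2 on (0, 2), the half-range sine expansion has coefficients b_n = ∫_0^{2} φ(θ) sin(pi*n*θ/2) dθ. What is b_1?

b_1 = ∫_0^{2} (-θ - 2) sin(pi*θ/2) dθ.
Integrating by parts (boundary term plus one more integral), an antiderivative of (-θ - 2) sin(pi*θ/2) is 2*θ*cos(pi*θ/2)/pi - 4*sin(pi*θ/2)/pi**2 + 4*cos(pi*θ/2)/pi; evaluating from 0 to 2: ∫_{0}^{2} (-θ - 2) sin(pi*θ/2) dθ = (-8/pi) - (4/pi) = -12/pi.
Hence b_1 = -12/pi.

-12/pi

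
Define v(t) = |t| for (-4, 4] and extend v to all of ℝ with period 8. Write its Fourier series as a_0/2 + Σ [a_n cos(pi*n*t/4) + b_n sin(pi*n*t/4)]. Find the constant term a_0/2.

a_0 = 1/4 ∫_{-4}^{4} v(t) dt = 1/4 · (16) = 4.
So the constant term a_0/2 = 2.

2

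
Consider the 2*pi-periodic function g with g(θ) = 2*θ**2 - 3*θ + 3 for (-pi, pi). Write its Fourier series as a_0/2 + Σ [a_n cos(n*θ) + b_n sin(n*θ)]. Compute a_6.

2/9

a_6 = 1/pi ∫_{-pi}^{pi} g(θ) cos(6*θ) dθ.
Integrating by parts twice (tabular method), an antiderivative of (2*θ**2 - 3*θ + 3) cos(6*θ) is θ**2*sin(6*θ)/3 - θ*sin(6*θ)/2 + θ*cos(6*θ)/9 + 13*sin(6*θ)/27 - cos(6*θ)/12; evaluating from -pi to pi: ∫_{-pi}^{pi} (2*θ**2 - 3*θ + 3) cos(6*θ) dθ = (-1/12 + pi/9) - (-pi/9 - 1/12) = 2*pi/9.
Hence a_6 = (1/pi)·(2*pi/9) = 2/9.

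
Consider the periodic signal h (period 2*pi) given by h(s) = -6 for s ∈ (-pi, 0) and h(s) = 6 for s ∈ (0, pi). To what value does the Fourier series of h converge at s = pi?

0

s = pi differs from s = -pi by 1 full period(s), and the series is 2*pi-periodic.
At s = -pi the one-sided limits are h(-pi^-) = 6 and h(-pi^+) = -6.
By Dirichlet's theorem the series converges to their average, [(6) + (-6)]/2 = 0.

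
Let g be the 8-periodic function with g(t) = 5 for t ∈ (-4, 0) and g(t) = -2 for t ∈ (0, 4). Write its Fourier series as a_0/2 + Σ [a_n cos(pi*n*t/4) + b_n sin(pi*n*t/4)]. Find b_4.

b_4 = 1/4 ∫_{-4}^{4} g(t) sin(pi*t) dt.
Split the integral at the breakpoints.
Directly, an antiderivative of (5) sin(pi*t) is -5*cos(pi*t)/pi; evaluating from -4 to 0: ∫_{-4}^{0} (5) sin(pi*t) dt = (-5/pi) - (-5/pi) = 0.
Directly, an antiderivative of (-2) sin(pi*t) is 2*cos(pi*t)/pi; evaluating from 0 to 4: ∫_{0}^{4} (-2) sin(pi*t) dt = (2/pi) - (2/pi) = 0.
Summing the pieces and multiplying by (1/4) gives b_4 = 0.

0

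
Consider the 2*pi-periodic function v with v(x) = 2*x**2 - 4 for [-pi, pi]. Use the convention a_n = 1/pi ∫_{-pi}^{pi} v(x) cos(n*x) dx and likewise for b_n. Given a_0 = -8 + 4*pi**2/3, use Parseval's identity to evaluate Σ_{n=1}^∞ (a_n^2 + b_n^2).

32*pi**4/45

Parseval: a_0^2/2 + Σ_{n≥1} (a_n^2+b_n^2) = 1/pi ∫_{-pi}^{pi} v(x)^2 dx = -32*pi**2/3 + 32 + 8*pi**4/5.
Subtract a_0^2/2 = 8*(6 - pi**2)**2/9: Σ (a_n^2+b_n^2) = 32*pi**4/45.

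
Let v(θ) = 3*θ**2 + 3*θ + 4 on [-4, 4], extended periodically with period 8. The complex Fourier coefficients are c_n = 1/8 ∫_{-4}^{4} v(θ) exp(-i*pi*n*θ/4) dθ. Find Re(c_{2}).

24/pi**2

Since v is real-valued, Re(c_{2}) = 1/8 ∫_{-4}^{4} v(θ) cos(pi*θ/2) dθ = a_{2}/2.
Integrating by parts twice (tabular method), an antiderivative of (3*θ**2 + 3*θ + 4) cos(pi*θ/2) is 6*θ**2*sin(pi*θ/2)/pi + 6*θ*sin(pi*θ/2)/pi + 24*θ*cos(pi*θ/2)/pi**2 - 48*sin(pi*θ/2)/pi**3 + 8*sin(pi*θ/2)/pi + 12*cos(pi*θ/2)/pi**2; evaluating from -4 to 4: ∫_{-4}^{4} (3*θ**2 + 3*θ + 4) cos(pi*θ/2) dθ = (108/pi**2) - (-84/pi**2) = 192/pi**2.
Hence Re(c_{2}) = (1/8)·(192/pi**2) = 24/pi**2.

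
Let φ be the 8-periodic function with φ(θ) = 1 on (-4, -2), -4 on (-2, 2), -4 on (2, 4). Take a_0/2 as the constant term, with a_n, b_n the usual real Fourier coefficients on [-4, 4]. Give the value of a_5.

-1/pi

a_5 = 1/4 ∫_{-4}^{4} φ(θ) cos(5*pi*θ/4) dθ.
Split the integral at the breakpoints.
Directly, an antiderivative of (1) cos(5*pi*θ/4) is 4*sin(5*pi*θ/4)/(5*pi); evaluating from -4 to -2: ∫_{-4}^{-2} (1) cos(5*pi*θ/4) dθ = (-4/(5*pi)) - (0) = -4/(5*pi).
Directly, an antiderivative of (-4) cos(5*pi*θ/4) is -16*sin(5*pi*θ/4)/(5*pi); evaluating from -2 to 2: ∫_{-2}^{2} (-4) cos(5*pi*θ/4) dθ = (-16/(5*pi)) - (16/(5*pi)) = -32/(5*pi).
Directly, an antiderivative of (-4) cos(5*pi*θ/4) is -16*sin(5*pi*θ/4)/(5*pi); evaluating from 2 to 4: ∫_{2}^{4} (-4) cos(5*pi*θ/4) dθ = (0) - (-16/(5*pi)) = 16/(5*pi).
Summing the pieces and multiplying by (1/4) gives a_5 = -1/pi.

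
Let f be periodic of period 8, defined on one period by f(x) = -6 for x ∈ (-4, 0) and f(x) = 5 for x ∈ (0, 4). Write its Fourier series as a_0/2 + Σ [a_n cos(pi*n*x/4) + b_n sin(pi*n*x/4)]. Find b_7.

22/(7*pi)

b_7 = 1/4 ∫_{-4}^{4} f(x) sin(7*pi*x/4) dx.
Split the integral at the breakpoints.
Directly, an antiderivative of (-6) sin(7*pi*x/4) is 24*cos(7*pi*x/4)/(7*pi); evaluating from -4 to 0: ∫_{-4}^{0} (-6) sin(7*pi*x/4) dx = (24/(7*pi)) - (-24/(7*pi)) = 48/(7*pi).
Directly, an antiderivative of (5) sin(7*pi*x/4) is -20*cos(7*pi*x/4)/(7*pi); evaluating from 0 to 4: ∫_{0}^{4} (5) sin(7*pi*x/4) dx = (20/(7*pi)) - (-20/(7*pi)) = 40/(7*pi).
Summing the pieces and multiplying by (1/4) gives b_7 = 22/(7*pi).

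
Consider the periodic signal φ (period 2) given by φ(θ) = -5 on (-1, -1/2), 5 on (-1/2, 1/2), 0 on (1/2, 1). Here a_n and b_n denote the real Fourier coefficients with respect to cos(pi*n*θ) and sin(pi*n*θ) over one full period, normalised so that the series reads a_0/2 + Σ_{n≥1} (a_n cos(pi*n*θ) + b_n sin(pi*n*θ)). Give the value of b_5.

1/pi

b_5 = ∫_{-1}^{1} φ(θ) sin(5*pi*θ) dθ.
Split the integral at the breakpoints.
Directly, an antiderivative of (-5) sin(5*pi*θ) is cos(5*pi*θ)/pi; evaluating from -1 to -1/2: ∫_{-1}^{-1/2} (-5) sin(5*pi*θ) dθ = (0) - (-1/pi) = 1/pi.
Directly, an antiderivative of (5) sin(5*pi*θ) is -cos(5*pi*θ)/pi; evaluating from -1/2 to 1/2: ∫_{-1/2}^{1/2} (5) sin(5*pi*θ) dθ = (0) - (0) = 0.
∫_{1/2}^{1} (0) sin(5*pi*θ) dθ = 0.
Summing the pieces gives b_5 = 1/pi.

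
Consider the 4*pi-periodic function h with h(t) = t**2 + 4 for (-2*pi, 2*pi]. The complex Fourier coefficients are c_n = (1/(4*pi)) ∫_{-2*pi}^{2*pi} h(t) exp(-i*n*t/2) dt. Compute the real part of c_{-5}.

-8/25

Since h is real-valued, Re(c_{-5}) = (1/(4*pi)) ∫_{-2*pi}^{2*pi} h(t) cos(-5*t/2) dt = a_{5}/2.
h is even and cos(-5*t/2) is even, so the integrand is even: ∫_{-2*pi}^{2*pi} h(t) cos(-5*t/2) dt = 2∫_0^{2*pi} h(t) cos(-5*t/2) dt.
Integrating by parts twice (tabular method), an antiderivative of (t**2 + 4) cos(-5*t/2) is 2*t**2*sin(5*t/2)/5 + 8*t*cos(5*t/2)/25 + 184*sin(5*t/2)/125; evaluating from 0 to 2*pi: ∫_{0}^{2*pi} (t**2 + 4) cos(-5*t/2) dt = (-16*pi/25) - (0) = -16*pi/25.
So ∫_{-2*pi}^{2*pi} h(t) cos(-5*t/2) dt = -32*pi/25.
Hence Re(c_{-5}) = (1/(4*pi))·(-32*pi/25) = -8/25.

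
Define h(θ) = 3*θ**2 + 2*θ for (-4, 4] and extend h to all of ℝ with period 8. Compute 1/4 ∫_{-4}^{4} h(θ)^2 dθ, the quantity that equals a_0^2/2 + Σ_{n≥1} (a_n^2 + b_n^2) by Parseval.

14464/15

1/4 ∫_{-4}^{4} h(θ)^2 dθ = 1/4 · (57856/15) = 14464/15.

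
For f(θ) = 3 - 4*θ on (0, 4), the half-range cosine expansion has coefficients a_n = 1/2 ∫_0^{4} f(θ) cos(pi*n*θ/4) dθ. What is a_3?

64/(9*pi**2)

a_3 = 1/2 ∫_0^{4} (3 - 4*θ) cos(3*pi*θ/4) dθ.
Integrating by parts (boundary term plus one more integral), an antiderivative of (3 - 4*θ) cos(3*pi*θ/4) is -16*θ*sin(3*pi*θ/4)/(3*pi) + 4*sin(3*pi*θ/4)/pi - 64*cos(3*pi*θ/4)/(9*pi**2); evaluating from 0 to 4: ∫_{0}^{4} (3 - 4*θ) cos(3*pi*θ/4) dθ = (64/(9*pi**2)) - (-64/(9*pi**2)) = 128/(9*pi**2).
Hence a_3 = (1/2)·(128/(9*pi**2)) = 64/(9*pi**2).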